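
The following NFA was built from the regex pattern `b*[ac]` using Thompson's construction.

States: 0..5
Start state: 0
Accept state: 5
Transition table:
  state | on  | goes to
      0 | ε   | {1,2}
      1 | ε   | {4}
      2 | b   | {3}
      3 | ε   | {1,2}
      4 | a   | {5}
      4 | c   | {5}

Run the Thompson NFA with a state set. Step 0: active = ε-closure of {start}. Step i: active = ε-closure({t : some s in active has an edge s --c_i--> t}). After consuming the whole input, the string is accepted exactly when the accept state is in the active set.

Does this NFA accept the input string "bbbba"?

Answer: ACCEPT

Steps:
start: ε-closure({0}) = {0,1,2,4}
'b' @ 1: {1,2,3,4}
'b' @ 2: {1,2,3,4}
'b' @ 3: {1,2,3,4}
'b' @ 4: {1,2,3,4}
'a' @ 5: {5}  ✓accept
after full input: {5}  (accept=5 in)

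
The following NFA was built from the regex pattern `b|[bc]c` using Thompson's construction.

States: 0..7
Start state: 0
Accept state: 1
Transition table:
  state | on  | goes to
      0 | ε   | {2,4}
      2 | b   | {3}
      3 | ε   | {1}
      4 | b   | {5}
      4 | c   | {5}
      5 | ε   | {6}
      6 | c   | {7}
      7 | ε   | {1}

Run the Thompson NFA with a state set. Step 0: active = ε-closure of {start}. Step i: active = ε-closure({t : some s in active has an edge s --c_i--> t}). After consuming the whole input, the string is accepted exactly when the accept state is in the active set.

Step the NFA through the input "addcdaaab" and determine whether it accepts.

Answer: REJECT

Steps:
initial (ε-close {0}): {0,2,4}
'a' @ 1: {}  — no active states
rest 'ddcdaaab' ignored (set empty)
end set {} — state 1 not in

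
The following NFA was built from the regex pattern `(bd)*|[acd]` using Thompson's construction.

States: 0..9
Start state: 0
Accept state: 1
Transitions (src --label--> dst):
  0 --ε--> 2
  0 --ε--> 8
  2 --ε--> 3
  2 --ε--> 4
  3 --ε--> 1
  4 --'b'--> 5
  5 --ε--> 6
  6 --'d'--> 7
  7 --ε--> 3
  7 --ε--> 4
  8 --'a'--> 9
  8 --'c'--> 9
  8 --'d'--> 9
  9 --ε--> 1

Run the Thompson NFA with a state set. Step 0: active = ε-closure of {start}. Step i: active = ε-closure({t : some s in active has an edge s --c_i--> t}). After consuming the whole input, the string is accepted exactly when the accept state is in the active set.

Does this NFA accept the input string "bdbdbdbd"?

initial (ε-close {0}): {0,1,2,3,4,8}
'b' @ 1: {5,6}
'd' @ 2: {1,3,4,7}  ✓accept
'b' @ 3: {5,6}
'd' @ 4: {1,3,4,7}  ✓accept
'b' @ 5: {5,6}
'd' @ 6: {1,3,4,7}  ✓accept
'b' @ 7: {5,6}
'd' @ 8: {1,3,4,7}  ✓accept
end set {1,3,4,7} — state 1 in

Answer: ACCEPT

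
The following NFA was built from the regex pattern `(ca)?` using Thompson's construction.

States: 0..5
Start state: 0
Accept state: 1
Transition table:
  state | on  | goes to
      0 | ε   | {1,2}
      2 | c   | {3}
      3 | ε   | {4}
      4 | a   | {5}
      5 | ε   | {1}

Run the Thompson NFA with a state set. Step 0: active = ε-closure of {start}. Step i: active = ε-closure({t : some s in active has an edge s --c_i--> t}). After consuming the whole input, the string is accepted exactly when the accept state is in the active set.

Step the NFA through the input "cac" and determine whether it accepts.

initial (ε-close {0}): {0,1,2}
'c' @ 1: {3,4}
'a' @ 2: {1,5}  (accept∈set)
'c' @ 3: {}  — dead — no transitions
final: {}; accept 1 not in set

Answer: REJECT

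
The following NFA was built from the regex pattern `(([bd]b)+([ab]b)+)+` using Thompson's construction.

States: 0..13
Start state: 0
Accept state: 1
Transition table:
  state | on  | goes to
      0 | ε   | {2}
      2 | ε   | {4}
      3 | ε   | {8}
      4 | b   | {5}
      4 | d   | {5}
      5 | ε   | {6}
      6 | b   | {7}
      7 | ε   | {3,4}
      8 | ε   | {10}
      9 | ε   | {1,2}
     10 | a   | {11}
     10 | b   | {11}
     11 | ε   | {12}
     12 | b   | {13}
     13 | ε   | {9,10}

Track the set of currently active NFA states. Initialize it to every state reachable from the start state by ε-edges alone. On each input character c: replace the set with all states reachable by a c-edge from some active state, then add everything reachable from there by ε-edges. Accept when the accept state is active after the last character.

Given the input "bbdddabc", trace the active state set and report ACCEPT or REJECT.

Answer: REJECT

Trace:
initial (ε-close {0}): {0,2,4}
'b' @ 1: {5,6}
'b' @ 2: {3,4,7,8,10}
'd' @ 3: {5,6}
'd' @ 4: {}  — dead — no transitions
rest 'dabc' ignored (set empty)
after full input: {}  (accept=1 not in)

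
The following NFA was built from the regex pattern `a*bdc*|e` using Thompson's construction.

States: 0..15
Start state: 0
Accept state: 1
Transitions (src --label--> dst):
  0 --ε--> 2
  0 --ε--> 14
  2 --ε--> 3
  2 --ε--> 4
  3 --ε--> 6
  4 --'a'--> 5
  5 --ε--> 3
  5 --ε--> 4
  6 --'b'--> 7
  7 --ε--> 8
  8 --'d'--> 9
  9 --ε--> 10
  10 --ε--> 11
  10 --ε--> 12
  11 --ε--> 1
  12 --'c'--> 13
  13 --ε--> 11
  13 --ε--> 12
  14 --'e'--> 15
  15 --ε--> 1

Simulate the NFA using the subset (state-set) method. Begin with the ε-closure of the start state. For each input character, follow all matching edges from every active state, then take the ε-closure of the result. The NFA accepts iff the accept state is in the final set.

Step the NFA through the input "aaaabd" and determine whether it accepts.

S₀ = ε-closure({0}) = {0,2,3,4,6,14}
'a' @ 1: {3,4,5,6}
'a' @ 2: {3,4,5,6}
'a' @ 3: {3,4,5,6}
'a' @ 4: {3,4,5,6}
'b' @ 5: {7,8}
'd' @ 6: {1,9,10,11,12}  [accepting]
after full input: {1,9,10,11,12}  (accept=1 in)

Answer: ACCEPT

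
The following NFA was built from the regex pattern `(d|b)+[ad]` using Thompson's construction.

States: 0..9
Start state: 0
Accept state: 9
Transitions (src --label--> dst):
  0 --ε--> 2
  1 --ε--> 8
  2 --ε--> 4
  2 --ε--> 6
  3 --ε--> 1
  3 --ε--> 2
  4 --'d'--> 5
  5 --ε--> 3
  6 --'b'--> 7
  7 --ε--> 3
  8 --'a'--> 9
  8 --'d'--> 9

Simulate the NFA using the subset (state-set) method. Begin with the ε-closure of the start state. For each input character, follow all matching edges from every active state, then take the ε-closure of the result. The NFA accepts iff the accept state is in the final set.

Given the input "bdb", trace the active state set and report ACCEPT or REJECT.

Answer: REJECT

Trace:
S₀ = ε-closure({0}) = {0,2,4,6}
'b' @ 1: {1,2,3,4,6,7,8}
'd' @ 2: {1,2,3,4,5,6,8,9}  (accept∈set)
'b' @ 3: {1,2,3,4,6,7,8}
after full input: {1,2,3,4,6,7,8}  (accept=9 not in)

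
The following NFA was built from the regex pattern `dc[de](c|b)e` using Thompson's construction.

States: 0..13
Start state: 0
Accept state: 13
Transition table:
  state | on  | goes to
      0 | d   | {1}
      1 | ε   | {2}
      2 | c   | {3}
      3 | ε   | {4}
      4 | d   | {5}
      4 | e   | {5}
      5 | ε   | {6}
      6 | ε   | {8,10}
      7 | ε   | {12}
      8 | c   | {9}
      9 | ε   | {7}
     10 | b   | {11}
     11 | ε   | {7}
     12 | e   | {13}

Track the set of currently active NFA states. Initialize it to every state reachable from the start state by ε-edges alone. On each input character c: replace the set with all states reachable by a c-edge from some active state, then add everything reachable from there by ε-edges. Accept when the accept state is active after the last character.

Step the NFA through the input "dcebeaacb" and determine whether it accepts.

start: ε-closure({0}) = {0}
'd' @ 1: {1,2}
'c' @ 2: {3,4}
'e' @ 3: {5,6,8,10}
'b' @ 4: {7,11,12}
'e' @ 5: {13}  (accept∈set)
'a' @ 6: {}  — dead — no transitions
rest 'acb' ignored (set empty)
end set {} — state 13 not in

Answer: REJECT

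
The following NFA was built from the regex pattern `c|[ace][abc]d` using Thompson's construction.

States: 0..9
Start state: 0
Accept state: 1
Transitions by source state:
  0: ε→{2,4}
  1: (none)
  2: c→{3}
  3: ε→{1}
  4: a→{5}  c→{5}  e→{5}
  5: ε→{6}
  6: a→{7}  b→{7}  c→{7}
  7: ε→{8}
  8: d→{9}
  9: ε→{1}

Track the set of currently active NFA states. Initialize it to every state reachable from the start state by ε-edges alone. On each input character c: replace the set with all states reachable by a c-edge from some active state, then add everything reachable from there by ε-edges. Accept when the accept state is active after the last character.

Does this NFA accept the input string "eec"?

Answer: REJECT

Steps:
S₀ = ε-closure({0}) = {0,2,4}
'e' @ 1: {5,6}
'e' @ 2: {}  — dead — no transitions
rest 'c' ignored (set empty)
after full input: {}  (accept=1 not in)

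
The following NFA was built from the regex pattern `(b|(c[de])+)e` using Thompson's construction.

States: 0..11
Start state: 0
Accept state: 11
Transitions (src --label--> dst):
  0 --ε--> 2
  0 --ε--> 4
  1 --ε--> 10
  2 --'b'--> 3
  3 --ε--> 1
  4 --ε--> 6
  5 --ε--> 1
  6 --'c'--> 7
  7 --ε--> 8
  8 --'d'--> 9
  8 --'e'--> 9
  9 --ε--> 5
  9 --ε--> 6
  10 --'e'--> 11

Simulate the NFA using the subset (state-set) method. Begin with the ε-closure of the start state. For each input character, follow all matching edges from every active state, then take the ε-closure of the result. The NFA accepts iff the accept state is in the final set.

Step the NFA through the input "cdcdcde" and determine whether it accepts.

Answer: ACCEPT

Derivation:
start: ε-closure({0}) = {0,2,4,6}
'c' @ 1: {7,8}
'd' @ 2: {1,5,6,9,10}
'c' @ 3: {7,8}
'd' @ 4: {1,5,6,9,10}
'c' @ 5: {7,8}
'd' @ 6: {1,5,6,9,10}
'e' @ 7: {11}  (accept∈set)
final: {11}; accept 11 in set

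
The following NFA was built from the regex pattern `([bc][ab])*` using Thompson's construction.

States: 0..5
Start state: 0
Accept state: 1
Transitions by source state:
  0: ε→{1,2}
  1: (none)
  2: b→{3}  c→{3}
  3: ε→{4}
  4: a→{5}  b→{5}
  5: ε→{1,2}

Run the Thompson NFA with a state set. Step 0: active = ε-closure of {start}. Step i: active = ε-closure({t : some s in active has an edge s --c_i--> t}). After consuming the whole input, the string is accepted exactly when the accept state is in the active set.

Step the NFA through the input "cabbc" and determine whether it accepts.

S₀ = ε-closure({0}) = {0,1,2}
'c' @ 1: {3,4}
'a' @ 2: {1,2,5}  ✓accept
'b' @ 3: {3,4}
'b' @ 4: {1,2,5}  ✓accept
'c' @ 5: {3,4}
after full input: {3,4}  (accept=1 not in)

Answer: REJECT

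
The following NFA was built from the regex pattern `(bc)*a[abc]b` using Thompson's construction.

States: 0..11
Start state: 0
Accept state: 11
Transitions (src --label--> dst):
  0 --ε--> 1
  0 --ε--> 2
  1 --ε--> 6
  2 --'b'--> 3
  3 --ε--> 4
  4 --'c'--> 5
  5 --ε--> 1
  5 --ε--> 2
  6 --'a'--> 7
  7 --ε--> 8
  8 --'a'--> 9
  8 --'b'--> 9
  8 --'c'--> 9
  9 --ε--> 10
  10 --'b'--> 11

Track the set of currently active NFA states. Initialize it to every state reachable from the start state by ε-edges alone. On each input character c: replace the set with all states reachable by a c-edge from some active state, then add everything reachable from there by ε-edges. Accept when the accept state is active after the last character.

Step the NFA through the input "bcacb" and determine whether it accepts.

Answer: ACCEPT

Steps:
start: ε-closure({0}) = {0,1,2,6}
'b' @ 1: {3,4}
'c' @ 2: {1,2,5,6}
'a' @ 3: {7,8}
'c' @ 4: {9,10}
'b' @ 5: {11}  (accept∈set)
final: {11}; accept 11 in set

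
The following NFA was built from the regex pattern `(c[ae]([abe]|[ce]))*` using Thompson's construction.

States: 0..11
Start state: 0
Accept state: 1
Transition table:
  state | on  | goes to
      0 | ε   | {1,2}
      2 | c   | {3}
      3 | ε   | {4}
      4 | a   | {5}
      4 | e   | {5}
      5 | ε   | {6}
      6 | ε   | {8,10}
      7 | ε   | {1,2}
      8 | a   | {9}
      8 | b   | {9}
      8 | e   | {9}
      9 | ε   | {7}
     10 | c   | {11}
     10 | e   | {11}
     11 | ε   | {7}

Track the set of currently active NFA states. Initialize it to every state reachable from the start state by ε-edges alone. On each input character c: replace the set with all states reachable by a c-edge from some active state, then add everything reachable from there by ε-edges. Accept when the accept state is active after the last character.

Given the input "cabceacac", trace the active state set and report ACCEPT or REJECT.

S₀ = ε-closure({0}) = {0,1,2}
'c' @ 1: {3,4}
'a' @ 2: {5,6,8,10}
'b' @ 3: {1,2,7,9}  ✓accept
'c' @ 4: {3,4}
'e' @ 5: {5,6,8,10}
'a' @ 6: {1,2,7,9}  ✓accept
'c' @ 7: {3,4}
'a' @ 8: {5,6,8,10}
'c' @ 9: {1,2,7,11}  ✓accept
end set {1,2,7,11} — state 1 in

Answer: ACCEPT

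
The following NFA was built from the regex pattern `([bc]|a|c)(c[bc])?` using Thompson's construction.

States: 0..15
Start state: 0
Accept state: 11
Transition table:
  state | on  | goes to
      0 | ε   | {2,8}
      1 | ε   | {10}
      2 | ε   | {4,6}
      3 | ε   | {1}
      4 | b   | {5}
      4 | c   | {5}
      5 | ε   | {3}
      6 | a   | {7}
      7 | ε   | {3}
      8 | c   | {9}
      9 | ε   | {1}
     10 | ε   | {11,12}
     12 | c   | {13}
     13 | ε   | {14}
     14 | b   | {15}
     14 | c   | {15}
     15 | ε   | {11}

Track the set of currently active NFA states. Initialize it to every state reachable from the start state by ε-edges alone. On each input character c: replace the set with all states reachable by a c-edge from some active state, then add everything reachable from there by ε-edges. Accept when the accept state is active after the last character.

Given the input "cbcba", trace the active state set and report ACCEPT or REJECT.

initial (ε-close {0}): {0,2,4,6,8}
'c' @ 1: {1,3,5,9,10,11,12}  [accepting]
'b' @ 2: {}  — no active states
rest 'cba' ignored (set empty)
after full input: {}  (accept=11 not in)

Answer: REJECT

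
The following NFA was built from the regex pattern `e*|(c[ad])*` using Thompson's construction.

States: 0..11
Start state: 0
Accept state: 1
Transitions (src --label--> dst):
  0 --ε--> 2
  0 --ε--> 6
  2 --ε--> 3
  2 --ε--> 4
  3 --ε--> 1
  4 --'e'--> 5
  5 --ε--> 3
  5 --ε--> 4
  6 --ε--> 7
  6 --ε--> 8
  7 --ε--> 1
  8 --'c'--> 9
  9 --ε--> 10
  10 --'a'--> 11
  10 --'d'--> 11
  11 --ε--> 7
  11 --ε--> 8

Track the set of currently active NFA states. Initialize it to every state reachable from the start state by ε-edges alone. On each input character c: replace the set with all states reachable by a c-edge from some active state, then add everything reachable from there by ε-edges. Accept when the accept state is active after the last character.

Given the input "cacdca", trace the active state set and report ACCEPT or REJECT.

S₀ = ε-closure({0}) = {0,1,2,3,4,6,7,8}
'c' @ 1: {9,10}
'a' @ 2: {1,7,8,11}  [accepting]
'c' @ 3: {9,10}
'd' @ 4: {1,7,8,11}  [accepting]
'c' @ 5: {9,10}
'a' @ 6: {1,7,8,11}  [accepting]
after full input: {1,7,8,11}  (accept=1 in)

Answer: ACCEPT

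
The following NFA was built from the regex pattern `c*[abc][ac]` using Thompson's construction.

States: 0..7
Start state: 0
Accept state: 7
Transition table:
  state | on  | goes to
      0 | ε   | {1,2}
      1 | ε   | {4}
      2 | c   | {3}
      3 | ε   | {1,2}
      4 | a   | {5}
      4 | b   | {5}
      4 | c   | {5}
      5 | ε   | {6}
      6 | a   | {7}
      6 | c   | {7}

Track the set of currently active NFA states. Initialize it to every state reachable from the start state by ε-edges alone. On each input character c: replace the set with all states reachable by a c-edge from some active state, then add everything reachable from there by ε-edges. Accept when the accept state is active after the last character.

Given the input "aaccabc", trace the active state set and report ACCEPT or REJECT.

Answer: REJECT

Derivation:
initial (ε-close {0}): {0,1,2,4}
'a' @ 1: {5,6}
'a' @ 2: {7}  [accepting]
'c' @ 3: {}  — dead — no transitions
rest 'cabc' ignored (set empty)
final: {}; accept 7 not in set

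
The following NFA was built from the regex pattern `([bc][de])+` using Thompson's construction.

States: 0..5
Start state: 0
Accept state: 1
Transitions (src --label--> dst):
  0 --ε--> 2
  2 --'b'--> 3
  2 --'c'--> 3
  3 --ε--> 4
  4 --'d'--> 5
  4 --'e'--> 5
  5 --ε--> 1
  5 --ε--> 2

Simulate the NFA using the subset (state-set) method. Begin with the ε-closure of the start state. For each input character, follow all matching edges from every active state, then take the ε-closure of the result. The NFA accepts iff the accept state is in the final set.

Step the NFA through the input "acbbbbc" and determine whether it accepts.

S₀ = ε-closure({0}) = {0,2}
'a' @ 1: {}  — dead — no transitions
rest 'cbbbbc' ignored (set empty)
end set {} — state 1 not in

Answer: REJECT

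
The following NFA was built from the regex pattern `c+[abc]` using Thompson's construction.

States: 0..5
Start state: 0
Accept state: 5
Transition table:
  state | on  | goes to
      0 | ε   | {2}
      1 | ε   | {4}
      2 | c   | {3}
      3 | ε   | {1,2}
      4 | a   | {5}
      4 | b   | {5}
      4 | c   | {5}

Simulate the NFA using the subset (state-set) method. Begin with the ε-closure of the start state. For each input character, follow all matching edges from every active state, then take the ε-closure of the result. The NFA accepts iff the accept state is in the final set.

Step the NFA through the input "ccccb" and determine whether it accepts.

initial (ε-close {0}): {0,2}
'c' @ 1: {1,2,3,4}
'c' @ 2: {1,2,3,4,5}  (accept∈set)
'c' @ 3: {1,2,3,4,5}  (accept∈set)
'c' @ 4: {1,2,3,4,5}  (accept∈set)
'b' @ 5: {5}  (accept∈set)
final: {5}; accept 5 in set

Answer: ACCEPT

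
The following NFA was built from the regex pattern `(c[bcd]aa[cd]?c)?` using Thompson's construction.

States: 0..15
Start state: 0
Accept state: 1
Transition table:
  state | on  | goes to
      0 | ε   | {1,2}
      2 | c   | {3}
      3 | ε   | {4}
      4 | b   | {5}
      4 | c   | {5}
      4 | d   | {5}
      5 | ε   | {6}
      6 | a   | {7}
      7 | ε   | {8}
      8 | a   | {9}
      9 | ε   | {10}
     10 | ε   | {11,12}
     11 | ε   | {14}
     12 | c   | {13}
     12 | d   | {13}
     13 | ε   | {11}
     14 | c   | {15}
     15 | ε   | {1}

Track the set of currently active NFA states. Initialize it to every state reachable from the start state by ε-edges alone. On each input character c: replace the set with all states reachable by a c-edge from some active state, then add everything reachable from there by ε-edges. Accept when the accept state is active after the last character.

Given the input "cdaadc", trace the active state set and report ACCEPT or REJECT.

S₀ = ε-closure({0}) = {0,1,2}
'c' @ 1: {3,4}
'd' @ 2: {5,6}
'a' @ 3: {7,8}
'a' @ 4: {9,10,11,12,14}
'd' @ 5: {11,13,14}
'c' @ 6: {1,15}  [accepting]
after full input: {1,15}  (accept=1 in)

Answer: ACCEPT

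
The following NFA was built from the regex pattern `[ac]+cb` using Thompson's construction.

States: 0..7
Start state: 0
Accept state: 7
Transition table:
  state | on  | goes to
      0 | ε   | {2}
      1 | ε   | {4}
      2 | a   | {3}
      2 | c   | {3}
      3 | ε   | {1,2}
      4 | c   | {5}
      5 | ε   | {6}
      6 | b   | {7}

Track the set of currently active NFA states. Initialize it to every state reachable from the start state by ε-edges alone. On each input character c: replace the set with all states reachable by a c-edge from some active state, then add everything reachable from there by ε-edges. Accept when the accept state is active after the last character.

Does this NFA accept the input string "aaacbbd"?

start: ε-closure({0}) = {0,2}
'a' @ 1: {1,2,3,4}
'a' @ 2: {1,2,3,4}
'a' @ 3: {1,2,3,4}
'c' @ 4: {1,2,3,4,5,6}
'b' @ 5: {7}  (accept∈set)
'b' @ 6: {}  — state set empty
rest 'd' ignored (set empty)
after full input: {}  (accept=7 not in)

Answer: REJECT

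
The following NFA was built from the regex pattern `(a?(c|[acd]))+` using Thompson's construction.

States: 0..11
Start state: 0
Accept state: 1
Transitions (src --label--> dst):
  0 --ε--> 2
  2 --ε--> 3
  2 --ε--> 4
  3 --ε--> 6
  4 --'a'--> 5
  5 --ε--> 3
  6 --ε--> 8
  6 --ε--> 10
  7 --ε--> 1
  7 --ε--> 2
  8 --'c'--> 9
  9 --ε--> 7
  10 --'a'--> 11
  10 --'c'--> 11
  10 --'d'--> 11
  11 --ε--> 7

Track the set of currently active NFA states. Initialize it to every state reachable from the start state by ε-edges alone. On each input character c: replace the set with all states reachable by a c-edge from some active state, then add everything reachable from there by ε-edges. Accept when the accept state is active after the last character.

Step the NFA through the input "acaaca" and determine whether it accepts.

Answer: ACCEPT

Derivation:
S₀ = ε-closure({0}) = {0,2,3,4,6,8,10}
'a' @ 1: {1,2,3,4,5,6,7,8,10,11}  [accepting]
'c' @ 2: {1,2,3,4,6,7,8,9,10,11}  [accepting]
'a' @ 3: {1,2,3,4,5,6,7,8,10,11}  [accepting]
'a' @ 4: {1,2,3,4,5,6,7,8,10,11}  [accepting]
'c' @ 5: {1,2,3,4,6,7,8,9,10,11}  [accepting]
'a' @ 6: {1,2,3,4,5,6,7,8,10,11}  [accepting]
after full input: {1,2,3,4,5,6,7,8,10,11}  (accept=1 in)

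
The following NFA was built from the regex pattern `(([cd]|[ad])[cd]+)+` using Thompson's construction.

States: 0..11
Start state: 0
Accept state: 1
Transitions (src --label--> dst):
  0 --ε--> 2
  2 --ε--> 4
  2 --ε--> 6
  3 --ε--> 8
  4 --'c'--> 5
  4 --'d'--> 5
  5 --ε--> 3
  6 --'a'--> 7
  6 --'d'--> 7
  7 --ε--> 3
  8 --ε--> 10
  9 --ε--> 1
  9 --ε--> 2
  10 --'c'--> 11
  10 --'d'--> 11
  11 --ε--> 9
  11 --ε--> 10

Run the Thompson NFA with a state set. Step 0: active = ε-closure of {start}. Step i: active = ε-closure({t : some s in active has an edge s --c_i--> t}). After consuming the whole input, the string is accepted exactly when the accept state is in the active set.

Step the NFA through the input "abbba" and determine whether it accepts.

S₀ = ε-closure({0}) = {0,2,4,6}
'a' @ 1: {3,7,8,10}
'b' @ 2: {}  — no active states
rest 'bba' ignored (set empty)
final: {}; accept 1 not in set

Answer: REJECT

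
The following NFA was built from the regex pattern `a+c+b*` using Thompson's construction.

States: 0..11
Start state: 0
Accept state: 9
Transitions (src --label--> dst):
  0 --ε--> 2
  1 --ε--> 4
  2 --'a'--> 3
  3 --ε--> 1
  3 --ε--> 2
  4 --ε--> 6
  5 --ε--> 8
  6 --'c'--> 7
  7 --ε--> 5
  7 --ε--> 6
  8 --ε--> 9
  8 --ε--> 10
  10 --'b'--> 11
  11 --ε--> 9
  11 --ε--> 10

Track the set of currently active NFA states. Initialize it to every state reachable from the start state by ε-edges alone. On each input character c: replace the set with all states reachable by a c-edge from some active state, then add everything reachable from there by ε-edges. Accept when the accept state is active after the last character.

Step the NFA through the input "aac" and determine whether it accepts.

S₀ = ε-closure({0}) = {0,2}
'a' @ 1: {1,2,3,4,6}
'a' @ 2: {1,2,3,4,6}
'c' @ 3: {5,6,7,8,9,10}  (accept∈set)
final: {5,6,7,8,9,10}; accept 9 in set

Answer: ACCEPT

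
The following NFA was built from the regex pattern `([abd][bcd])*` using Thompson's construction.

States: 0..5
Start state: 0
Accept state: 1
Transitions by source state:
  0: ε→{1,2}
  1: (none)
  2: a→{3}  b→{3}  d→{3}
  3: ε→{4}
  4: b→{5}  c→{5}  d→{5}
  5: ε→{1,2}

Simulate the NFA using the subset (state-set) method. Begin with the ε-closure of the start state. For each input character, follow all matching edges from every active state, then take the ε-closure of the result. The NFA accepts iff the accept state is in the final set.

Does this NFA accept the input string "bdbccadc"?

initial (ε-close {0}): {0,1,2}
'b' @ 1: {3,4}
'd' @ 2: {1,2,5}  ✓accept
'b' @ 3: {3,4}
'c' @ 4: {1,2,5}  ✓accept
'c' @ 5: {}  — state set empty
rest 'adc' ignored (set empty)
final: {}; accept 1 not in set

Answer: REJECT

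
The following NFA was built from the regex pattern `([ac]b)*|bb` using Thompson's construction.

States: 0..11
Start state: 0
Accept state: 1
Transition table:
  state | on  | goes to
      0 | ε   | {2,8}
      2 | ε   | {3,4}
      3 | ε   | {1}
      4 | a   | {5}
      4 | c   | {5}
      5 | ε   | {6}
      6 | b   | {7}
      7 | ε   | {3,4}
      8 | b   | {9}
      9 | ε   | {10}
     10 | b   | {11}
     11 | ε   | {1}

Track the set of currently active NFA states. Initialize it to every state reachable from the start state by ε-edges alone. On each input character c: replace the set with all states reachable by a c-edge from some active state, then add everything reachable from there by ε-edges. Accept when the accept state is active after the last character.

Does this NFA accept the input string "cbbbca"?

initial (ε-close {0}): {0,1,2,3,4,8}
'c' @ 1: {5,6}
'b' @ 2: {1,3,4,7}  [accepting]
'b' @ 3: {}  — dead — no transitions
rest 'bca' ignored (set empty)
final: {}; accept 1 not in set

Answer: REJECT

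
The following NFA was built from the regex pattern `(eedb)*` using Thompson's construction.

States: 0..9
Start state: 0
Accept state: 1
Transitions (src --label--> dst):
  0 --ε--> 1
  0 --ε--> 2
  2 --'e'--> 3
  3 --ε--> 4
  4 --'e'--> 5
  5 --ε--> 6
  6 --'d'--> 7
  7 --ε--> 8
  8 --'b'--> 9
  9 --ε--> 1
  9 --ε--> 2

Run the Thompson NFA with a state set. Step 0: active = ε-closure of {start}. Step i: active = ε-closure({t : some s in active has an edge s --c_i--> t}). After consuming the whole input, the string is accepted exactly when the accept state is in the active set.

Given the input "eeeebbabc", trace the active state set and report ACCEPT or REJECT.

start: ε-closure({0}) = {0,1,2}
'e' @ 1: {3,4}
'e' @ 2: {5,6}
'e' @ 3: {}  — state set empty
rest 'ebbabc' ignored (set empty)
end set {} — state 1 not in

Answer: REJECT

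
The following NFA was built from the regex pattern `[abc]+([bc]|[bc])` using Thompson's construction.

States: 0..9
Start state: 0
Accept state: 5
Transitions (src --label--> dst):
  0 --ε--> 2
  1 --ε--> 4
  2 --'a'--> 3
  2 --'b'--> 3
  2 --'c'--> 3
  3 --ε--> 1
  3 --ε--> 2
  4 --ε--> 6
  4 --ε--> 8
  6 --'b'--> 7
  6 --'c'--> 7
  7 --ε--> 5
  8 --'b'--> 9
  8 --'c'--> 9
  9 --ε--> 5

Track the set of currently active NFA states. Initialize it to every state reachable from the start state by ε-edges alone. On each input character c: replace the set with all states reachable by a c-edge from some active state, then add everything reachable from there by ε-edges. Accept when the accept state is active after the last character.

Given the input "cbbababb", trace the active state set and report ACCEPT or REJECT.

Answer: ACCEPT

Trace:
initial (ε-close {0}): {0,2}
'c' @ 1: {1,2,3,4,6,8}
'b' @ 2: {1,2,3,4,5,6,7,8,9}  ✓accept
'b' @ 3: {1,2,3,4,5,6,7,8,9}  ✓accept
'a' @ 4: {1,2,3,4,6,8}
'b' @ 5: {1,2,3,4,5,6,7,8,9}  ✓accept
'a' @ 6: {1,2,3,4,6,8}
'b' @ 7: {1,2,3,4,5,6,7,8,9}  ✓accept
'b' @ 8: {1,2,3,4,5,6,7,8,9}  ✓accept
final: {1,2,3,4,5,6,7,8,9}; accept 5 in set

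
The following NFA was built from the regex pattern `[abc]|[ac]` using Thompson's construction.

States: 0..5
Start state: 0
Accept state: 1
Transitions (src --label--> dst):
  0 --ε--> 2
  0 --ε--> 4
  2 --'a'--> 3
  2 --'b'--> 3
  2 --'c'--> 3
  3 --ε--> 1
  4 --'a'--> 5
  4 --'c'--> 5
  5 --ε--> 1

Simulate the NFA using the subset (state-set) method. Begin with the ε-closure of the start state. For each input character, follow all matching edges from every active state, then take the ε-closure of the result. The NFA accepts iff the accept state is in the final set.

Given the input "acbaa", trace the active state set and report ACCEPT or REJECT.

initial (ε-close {0}): {0,2,4}
'a' @ 1: {1,3,5}  (accept∈set)
'c' @ 2: {}  — state set empty
rest 'baa' ignored (set empty)
final: {}; accept 1 not in set

Answer: REJECT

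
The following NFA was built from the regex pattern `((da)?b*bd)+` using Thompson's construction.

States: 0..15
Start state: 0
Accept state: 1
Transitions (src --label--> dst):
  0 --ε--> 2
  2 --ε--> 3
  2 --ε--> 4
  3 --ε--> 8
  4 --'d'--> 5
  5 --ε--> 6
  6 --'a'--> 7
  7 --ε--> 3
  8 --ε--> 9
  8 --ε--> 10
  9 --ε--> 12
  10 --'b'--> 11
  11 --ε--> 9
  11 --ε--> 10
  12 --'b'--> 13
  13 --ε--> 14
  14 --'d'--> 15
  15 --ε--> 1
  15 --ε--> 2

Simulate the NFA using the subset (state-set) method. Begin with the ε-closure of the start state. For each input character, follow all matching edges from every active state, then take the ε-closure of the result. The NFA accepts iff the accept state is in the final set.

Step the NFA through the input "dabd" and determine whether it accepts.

start: ε-closure({0}) = {0,2,3,4,8,9,10,12}
'd' @ 1: {5,6}
'a' @ 2: {3,7,8,9,10,12}
'b' @ 3: {9,10,11,12,13,14}
'd' @ 4: {1,2,3,4,8,9,10,12,15}  ✓accept
final: {1,2,3,4,8,9,10,12,15}; accept 1 in set

Answer: ACCEPT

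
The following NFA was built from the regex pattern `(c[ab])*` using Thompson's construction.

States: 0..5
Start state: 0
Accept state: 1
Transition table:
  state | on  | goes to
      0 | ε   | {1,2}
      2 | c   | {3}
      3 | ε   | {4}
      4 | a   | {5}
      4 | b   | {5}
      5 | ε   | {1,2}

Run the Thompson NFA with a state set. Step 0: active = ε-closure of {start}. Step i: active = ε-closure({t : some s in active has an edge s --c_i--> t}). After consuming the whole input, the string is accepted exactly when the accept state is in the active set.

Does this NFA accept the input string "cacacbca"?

Answer: ACCEPT

Derivation:
S₀ = ε-closure({0}) = {0,1,2}
'c' @ 1: {3,4}
'a' @ 2: {1,2,5}  [accepting]
'c' @ 3: {3,4}
'a' @ 4: {1,2,5}  [accepting]
'c' @ 5: {3,4}
'b' @ 6: {1,2,5}  [accepting]
'c' @ 7: {3,4}
'a' @ 8: {1,2,5}  [accepting]
end set {1,2,5} — state 1 in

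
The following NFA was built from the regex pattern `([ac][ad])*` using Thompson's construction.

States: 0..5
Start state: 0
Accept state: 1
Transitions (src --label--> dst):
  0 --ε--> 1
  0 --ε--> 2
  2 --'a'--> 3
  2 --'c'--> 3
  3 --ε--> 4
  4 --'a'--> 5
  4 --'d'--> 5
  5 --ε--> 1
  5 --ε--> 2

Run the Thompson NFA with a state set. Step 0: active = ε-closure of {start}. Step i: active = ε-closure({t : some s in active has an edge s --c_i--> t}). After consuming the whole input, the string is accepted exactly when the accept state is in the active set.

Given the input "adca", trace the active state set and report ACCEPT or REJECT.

start: ε-closure({0}) = {0,1,2}
'a' @ 1: {3,4}
'd' @ 2: {1,2,5}  (accept∈set)
'c' @ 3: {3,4}
'a' @ 4: {1,2,5}  (accept∈set)
end set {1,2,5} — state 1 in

Answer: ACCEPT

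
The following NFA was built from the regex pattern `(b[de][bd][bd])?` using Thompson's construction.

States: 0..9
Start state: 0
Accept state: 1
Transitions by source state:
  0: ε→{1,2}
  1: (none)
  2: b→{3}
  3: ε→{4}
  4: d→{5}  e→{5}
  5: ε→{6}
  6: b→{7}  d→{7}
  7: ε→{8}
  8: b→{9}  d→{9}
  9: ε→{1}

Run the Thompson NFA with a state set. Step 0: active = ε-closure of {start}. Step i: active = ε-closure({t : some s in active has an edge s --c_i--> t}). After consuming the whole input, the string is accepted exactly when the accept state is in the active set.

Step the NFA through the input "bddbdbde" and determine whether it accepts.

Answer: REJECT

Steps:
S₀ = ε-closure({0}) = {0,1,2}
'b' @ 1: {3,4}
'd' @ 2: {5,6}
'd' @ 3: {7,8}
'b' @ 4: {1,9}  (accept∈set)
'd' @ 5: {}  — state set empty
rest 'bde' ignored (set empty)
final: {}; accept 1 not in set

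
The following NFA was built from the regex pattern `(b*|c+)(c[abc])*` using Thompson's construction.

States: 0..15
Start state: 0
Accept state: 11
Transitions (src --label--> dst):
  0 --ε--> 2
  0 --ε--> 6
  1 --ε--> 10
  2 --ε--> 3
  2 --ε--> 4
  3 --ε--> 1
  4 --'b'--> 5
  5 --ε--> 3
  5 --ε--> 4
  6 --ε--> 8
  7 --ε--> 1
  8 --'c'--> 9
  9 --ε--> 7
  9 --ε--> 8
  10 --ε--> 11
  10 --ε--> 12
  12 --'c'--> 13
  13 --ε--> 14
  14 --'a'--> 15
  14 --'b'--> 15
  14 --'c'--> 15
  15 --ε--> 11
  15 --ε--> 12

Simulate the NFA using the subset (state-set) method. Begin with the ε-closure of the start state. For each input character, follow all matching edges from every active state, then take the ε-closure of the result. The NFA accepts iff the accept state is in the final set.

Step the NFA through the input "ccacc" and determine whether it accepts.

S₀ = ε-closure({0}) = {0,1,2,3,4,6,8,10,11,12}
'c' @ 1: {1,7,8,9,10,11,12,13,14}  (accept∈set)
'c' @ 2: {1,7,8,9,10,11,12,13,14,15}  (accept∈set)
'a' @ 3: {11,12,15}  (accept∈set)
'c' @ 4: {13,14}
'c' @ 5: {11,12,15}  (accept∈set)
final: {11,12,15}; accept 11 in set

Answer: ACCEPT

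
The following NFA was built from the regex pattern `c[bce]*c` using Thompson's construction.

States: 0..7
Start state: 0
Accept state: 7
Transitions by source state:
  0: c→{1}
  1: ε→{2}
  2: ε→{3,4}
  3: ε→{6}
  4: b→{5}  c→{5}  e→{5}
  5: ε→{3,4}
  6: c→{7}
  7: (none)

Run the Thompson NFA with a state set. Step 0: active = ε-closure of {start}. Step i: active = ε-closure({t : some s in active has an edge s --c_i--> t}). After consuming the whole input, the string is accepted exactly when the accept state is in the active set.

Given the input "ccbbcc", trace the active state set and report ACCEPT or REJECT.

Answer: ACCEPT

Derivation:
S₀ = ε-closure({0}) = {0}
'c' @ 1: {1,2,3,4,6}
'c' @ 2: {3,4,5,6,7}  (accept∈set)
'b' @ 3: {3,4,5,6}
'b' @ 4: {3,4,5,6}
'c' @ 5: {3,4,5,6,7}  (accept∈set)
'c' @ 6: {3,4,5,6,7}  (accept∈set)
final: {3,4,5,6,7}; accept 7 in set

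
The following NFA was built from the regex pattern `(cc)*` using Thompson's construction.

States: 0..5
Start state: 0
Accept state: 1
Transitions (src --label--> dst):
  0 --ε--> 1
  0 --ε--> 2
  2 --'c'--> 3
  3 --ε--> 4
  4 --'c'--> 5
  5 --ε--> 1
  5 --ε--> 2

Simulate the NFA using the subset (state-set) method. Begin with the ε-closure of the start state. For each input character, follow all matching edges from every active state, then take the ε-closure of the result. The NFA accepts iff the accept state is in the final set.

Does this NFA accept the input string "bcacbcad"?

S₀ = ε-closure({0}) = {0,1,2}
'b' @ 1: {}  — state set empty
rest 'cacbcad' ignored (set empty)
after full input: {}  (accept=1 not in)

Answer: REJECT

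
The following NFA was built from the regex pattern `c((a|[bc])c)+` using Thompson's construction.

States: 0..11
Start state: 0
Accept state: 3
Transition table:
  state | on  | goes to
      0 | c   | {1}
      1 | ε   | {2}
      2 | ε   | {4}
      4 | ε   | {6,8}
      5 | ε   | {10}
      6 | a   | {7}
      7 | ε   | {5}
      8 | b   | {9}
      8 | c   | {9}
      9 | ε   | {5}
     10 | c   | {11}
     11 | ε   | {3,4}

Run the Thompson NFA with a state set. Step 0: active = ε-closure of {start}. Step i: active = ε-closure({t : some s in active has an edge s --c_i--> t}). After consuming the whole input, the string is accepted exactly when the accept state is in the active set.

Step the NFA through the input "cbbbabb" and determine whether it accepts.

Answer: REJECT

Trace:
start: ε-closure({0}) = {0}
'c' @ 1: {1,2,4,6,8}
'b' @ 2: {5,9,10}
'b' @ 3: {}  — state set empty
rest 'babb' ignored (set empty)
after full input: {}  (accept=3 not in)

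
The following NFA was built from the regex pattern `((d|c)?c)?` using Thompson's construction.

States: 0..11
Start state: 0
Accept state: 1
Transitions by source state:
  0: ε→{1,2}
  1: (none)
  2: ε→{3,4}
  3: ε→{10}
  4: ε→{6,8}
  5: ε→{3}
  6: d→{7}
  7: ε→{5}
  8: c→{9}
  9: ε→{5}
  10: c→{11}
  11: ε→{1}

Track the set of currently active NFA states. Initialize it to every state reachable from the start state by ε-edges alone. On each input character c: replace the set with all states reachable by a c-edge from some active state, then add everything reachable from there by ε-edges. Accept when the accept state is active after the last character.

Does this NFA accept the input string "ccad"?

start: ε-closure({0}) = {0,1,2,3,4,6,8,10}
'c' @ 1: {1,3,5,9,10,11}  [accepting]
'c' @ 2: {1,11}  [accepting]
'a' @ 3: {}  — no active states
rest 'd' ignored (set empty)
final: {}; accept 1 not in set

Answer: REJECT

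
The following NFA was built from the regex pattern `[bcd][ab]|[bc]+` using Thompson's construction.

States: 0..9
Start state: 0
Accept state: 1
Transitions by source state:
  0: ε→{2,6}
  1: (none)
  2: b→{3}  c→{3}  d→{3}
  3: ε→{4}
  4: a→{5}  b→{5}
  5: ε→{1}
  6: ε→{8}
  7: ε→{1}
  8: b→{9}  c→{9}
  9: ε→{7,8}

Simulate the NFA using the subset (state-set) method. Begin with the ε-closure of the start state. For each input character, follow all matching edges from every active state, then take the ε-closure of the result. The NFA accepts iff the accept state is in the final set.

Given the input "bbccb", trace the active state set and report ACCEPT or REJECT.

Answer: ACCEPT

Trace:
S₀ = ε-closure({0}) = {0,2,6,8}
'b' @ 1: {1,3,4,7,8,9}  ✓accept
'b' @ 2: {1,5,7,8,9}  ✓accept
'c' @ 3: {1,7,8,9}  ✓accept
'c' @ 4: {1,7,8,9}  ✓accept
'b' @ 5: {1,7,8,9}  ✓accept
end set {1,7,8,9} — state 1 in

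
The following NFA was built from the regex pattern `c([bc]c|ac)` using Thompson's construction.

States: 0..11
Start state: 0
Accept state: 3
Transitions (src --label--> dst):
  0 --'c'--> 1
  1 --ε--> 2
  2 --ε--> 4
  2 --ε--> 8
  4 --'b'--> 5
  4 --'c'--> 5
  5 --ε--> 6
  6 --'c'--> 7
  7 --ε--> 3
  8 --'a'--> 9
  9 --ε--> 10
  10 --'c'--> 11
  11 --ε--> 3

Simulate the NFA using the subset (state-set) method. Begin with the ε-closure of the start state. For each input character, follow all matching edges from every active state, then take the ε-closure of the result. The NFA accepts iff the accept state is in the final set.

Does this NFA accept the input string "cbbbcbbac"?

start: ε-closure({0}) = {0}
'c' @ 1: {1,2,4,8}
'b' @ 2: {5,6}
'b' @ 3: {}  — state set empty
rest 'bcbbac' ignored (set empty)
after full input: {}  (accept=3 not in)

Answer: REJECT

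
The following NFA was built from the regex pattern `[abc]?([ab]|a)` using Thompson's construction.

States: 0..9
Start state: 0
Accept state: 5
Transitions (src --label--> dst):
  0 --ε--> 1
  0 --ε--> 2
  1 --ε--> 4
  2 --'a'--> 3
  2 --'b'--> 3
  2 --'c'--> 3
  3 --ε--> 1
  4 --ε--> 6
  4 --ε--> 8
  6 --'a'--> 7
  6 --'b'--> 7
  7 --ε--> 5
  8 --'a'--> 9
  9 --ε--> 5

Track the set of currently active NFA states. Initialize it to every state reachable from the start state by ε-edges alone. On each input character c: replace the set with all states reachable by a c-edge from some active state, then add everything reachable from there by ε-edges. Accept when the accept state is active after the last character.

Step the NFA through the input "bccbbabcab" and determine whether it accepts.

Answer: REJECT

Trace:
initial (ε-close {0}): {0,1,2,4,6,8}
'b' @ 1: {1,3,4,5,6,7,8}  [accepting]
'c' @ 2: {}  — dead — no transitions
rest 'cbbabcab' ignored (set empty)
after full input: {}  (accept=5 not in)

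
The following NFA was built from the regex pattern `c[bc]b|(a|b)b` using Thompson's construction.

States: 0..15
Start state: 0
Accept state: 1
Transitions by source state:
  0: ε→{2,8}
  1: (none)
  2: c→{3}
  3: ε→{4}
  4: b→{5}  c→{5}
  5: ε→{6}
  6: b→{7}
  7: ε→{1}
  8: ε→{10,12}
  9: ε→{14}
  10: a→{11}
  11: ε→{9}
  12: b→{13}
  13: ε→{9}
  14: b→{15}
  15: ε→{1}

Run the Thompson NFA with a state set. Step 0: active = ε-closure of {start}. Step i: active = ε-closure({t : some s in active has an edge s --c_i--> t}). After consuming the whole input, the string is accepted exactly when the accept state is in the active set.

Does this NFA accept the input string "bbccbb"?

Answer: REJECT

Steps:
initial (ε-close {0}): {0,2,8,10,12}
'b' @ 1: {9,13,14}
'b' @ 2: {1,15}  ✓accept
'c' @ 3: {}  — no active states
rest 'cbb' ignored (set empty)
final: {}; accept 1 not in set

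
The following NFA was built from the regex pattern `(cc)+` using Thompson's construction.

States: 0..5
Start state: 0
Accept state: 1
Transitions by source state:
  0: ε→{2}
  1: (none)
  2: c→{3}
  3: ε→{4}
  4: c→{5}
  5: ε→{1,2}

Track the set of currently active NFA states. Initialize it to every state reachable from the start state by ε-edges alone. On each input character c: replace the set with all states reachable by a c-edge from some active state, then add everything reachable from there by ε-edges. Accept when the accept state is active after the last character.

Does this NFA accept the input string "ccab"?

Answer: REJECT

Trace:
start: ε-closure({0}) = {0,2}
'c' @ 1: {3,4}
'c' @ 2: {1,2,5}  [accepting]
'a' @ 3: {}  — state set empty
rest 'b' ignored (set empty)
after full input: {}  (accept=1 not in)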